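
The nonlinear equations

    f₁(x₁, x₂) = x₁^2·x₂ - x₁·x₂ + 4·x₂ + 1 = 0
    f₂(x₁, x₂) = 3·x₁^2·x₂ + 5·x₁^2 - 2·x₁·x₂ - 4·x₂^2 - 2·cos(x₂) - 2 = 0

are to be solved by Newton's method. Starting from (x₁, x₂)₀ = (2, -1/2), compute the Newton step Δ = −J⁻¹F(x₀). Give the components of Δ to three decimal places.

At (2, -1/2): F = (-2.000, 11.24483).
Jacobian J = [[2·x₁·x₂ - x₂, x₁^2 - x₁ + 4], [6·x₁·x₂ + 10·x₁ - 2·x₂, 3·x₁^2 - 2·x₁ - 8·x₂ + 2·sin(x₂)]].
At the point, J = [[-1.500, 6.000], [15.000, 11.04115]] (det J = -106.56172).
Solving J·Δ = −F gives Δ = (-0.840, 0.123).

(-0.840, 0.123)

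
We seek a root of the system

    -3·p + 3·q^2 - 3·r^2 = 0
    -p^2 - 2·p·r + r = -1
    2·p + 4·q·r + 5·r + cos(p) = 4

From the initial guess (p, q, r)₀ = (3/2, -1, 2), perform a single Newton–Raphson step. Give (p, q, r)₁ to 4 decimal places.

(1.0466, -0.9473, 0.9620)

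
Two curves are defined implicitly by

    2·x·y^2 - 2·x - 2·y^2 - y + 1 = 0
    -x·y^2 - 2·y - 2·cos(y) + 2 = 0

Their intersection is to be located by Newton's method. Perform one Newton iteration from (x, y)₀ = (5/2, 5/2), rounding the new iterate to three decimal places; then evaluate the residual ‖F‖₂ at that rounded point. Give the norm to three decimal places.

6.027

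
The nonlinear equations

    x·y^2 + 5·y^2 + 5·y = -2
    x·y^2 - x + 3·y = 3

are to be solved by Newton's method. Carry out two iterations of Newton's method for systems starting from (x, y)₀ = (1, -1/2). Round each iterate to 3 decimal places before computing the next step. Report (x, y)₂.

(-9.679, -1.666)

At (1, -1/2): F = (1.000, -5.250).
Jacobian J = [[y^2, 2·x·y + 10·y + 5], [y^2 - 1, 2·x·y + 3]].
At the point, J = [[0.250, -1.000], [-0.750, 2.000]] (det J = -0.250).
Solving J·Δ = −F gives Δ = (-13.000, -2.250).
Then the next iterate is (x, y)₁ = (-12.000, -2.750).
Round to (-12.000, -2.750) and repeat: F = (-64.68750, -90.000), J = [[7.56250, 43.500], [6.56250, 69.000]].
Δ = (2.321, 1.084), so (x, y)₂ = (-9.679, -1.666).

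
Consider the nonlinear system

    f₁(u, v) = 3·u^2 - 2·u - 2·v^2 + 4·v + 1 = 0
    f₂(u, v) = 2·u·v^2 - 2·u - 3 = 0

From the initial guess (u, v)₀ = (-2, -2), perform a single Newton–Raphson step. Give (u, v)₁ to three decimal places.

(-1.338, -1.311)

At (-2, -2): F = (1.000, -15.000).
Jacobian J = [[6·u - 2, -4·v + 4], [2·v^2 - 2, 4·u·v]].
At the point, J = [[-14.000, 12.000], [6.000, 16.000]] (det J = -296.000).
Solving J·Δ = −F gives Δ = (0.662, 0.689).
Then the next iterate is (u, v)₁ = (-1.338, -1.311).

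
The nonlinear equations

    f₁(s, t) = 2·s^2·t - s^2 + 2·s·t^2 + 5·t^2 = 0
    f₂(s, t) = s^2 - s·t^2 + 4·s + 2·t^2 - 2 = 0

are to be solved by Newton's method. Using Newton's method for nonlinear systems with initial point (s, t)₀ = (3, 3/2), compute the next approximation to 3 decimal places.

(0.791, 1.376)

At (3, 3/2): F = (42.750, 16.750).
Jacobian J = [[4·s·t - 2·s + 2·t^2, 2·s^2 + 4·s·t + 10·t], [2·s - t^2 + 4, -2·s·t + 4·t]].
At the point, J = [[16.500, 51.000], [7.750, -3.000]] (det J = -444.750).
Solving J·Δ = −F gives Δ = (-2.209, -0.124).
Then the next iterate is (s, t)₁ = (0.791, 1.376).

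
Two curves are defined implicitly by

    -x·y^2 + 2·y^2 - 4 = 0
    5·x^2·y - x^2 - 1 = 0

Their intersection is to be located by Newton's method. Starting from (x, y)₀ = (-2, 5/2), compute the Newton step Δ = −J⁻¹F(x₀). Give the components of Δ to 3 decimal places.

(0.604, -0.861)

At (-2, 5/2): F = (21.000, 45.000).
Jacobian J = [[-y^2, -2·x·y + 4·y], [10·x·y - 2·x, 5·x^2]].
At the point, J = [[-6.250, 20.000], [-46.000, 20.000]] (det J = 795.000).
Solving J·Δ = −F gives Δ = (0.604, -0.861).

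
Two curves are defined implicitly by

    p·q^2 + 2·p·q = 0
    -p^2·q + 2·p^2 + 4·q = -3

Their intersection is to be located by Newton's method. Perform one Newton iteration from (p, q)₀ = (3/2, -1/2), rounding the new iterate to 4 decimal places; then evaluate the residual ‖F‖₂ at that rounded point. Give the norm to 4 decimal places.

2.7912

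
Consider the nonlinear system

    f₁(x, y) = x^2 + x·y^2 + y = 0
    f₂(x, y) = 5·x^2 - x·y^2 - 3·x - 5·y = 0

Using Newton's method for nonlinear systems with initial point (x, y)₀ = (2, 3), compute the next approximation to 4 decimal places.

At (2, 3): F = (25.0000, -19.0000).
Jacobian J = [[2·x + y^2, 2·x·y + 1], [10·x - y^2 - 3, -2·x·y - 5]].
At the point, J = [[13.0000, 13.0000], [8.0000, -17.0000]] (det J = -325.0000).
Solving J·Δ = −F gives Δ = (-0.5477, -1.3754).
Then the next iterate is (x, y)₁ = (1.4523, 1.6246).

(1.4523, 1.6246)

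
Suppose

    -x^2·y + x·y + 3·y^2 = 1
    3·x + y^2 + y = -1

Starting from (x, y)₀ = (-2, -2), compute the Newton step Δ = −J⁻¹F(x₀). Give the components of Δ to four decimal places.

(1.4643, 0.4643)

At (-2, -2): F = (23.0000, -3.0000).
Jacobian J = [[-2·x·y + y, -x^2 + x + 6·y], [3, 2·y + 1]].
At the point, J = [[-10.0000, -18.0000], [3.0000, -3.0000]] (det J = 84.0000).
Solving J·Δ = −F gives Δ = (1.4643, 0.4643).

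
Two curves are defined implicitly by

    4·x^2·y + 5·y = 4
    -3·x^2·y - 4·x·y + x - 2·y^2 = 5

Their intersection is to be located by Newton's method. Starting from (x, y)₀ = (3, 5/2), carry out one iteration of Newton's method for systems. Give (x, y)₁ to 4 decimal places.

(2.6770, 0.5702)

At (3, 5/2): F = (98.5000, -112.0000).
Jacobian J = [[8·x·y, 4·x^2 + 5], [-6·x·y - 4·y + 1, -3·x^2 - 4·x - 4·y]].
At the point, J = [[60.0000, 41.0000], [-54.0000, -49.0000]] (det J = -726.0000).
Solving J·Δ = −F gives Δ = (-0.3230, -1.9298).
Then the next iterate is (x, y)₁ = (2.6770, 0.5702).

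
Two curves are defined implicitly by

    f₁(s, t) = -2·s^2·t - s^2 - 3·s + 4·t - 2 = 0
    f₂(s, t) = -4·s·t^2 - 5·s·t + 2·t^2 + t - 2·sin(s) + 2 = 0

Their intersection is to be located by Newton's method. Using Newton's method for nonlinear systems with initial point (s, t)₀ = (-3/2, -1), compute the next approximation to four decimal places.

(-1.4146, -0.5242)

At (-3/2, -1): F = (0.7500, 3.494990).
Jacobian J = [[-4·s·t - 2·s - 3, -2·s^2 + 4], [-4·t^2 - 5·t - 2·cos(s), -8·s·t - 5·s + 4·t + 1]].
At the point, J = [[-6.0000, -0.5000], [0.858526, -7.5000]] (det J = 45.429263).
Solving J·Δ = −F gives Δ = (0.0854, 0.4758).
Then the next iterate is (s, t)₁ = (-1.4146, -0.5242).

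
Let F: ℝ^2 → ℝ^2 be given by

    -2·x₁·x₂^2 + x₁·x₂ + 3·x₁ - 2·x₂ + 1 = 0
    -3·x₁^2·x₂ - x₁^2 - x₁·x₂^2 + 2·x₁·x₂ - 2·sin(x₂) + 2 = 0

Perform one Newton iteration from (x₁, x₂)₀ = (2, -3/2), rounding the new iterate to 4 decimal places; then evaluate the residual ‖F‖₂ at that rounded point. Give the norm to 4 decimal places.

At (2, -3/2): F = (-2.0000, 7.494990).
Jacobian J = [[-2·x₂^2 + x₂ + 3, -4·x₁·x₂ + x₁ - 2], [-6·x₁·x₂ - 2·x₁ - x₂^2 + 2·x₂, -3·x₁^2 - 2·x₁·x₂ + 2·x₁ - 2·cos(x₂)]].
At the point, J = [[-3.0000, 12.0000], [8.7500, -2.141474]] (det J = -98.575577).
Solving J·Δ = −F gives Δ = (-0.8689, -0.0506).
Then the next iterate is (x₁, x₂)₁ = (1.1311, -1.5506).
Re-evaluating at (1.1311, -1.5506): F = (0.301472, 2.444319), so ‖F‖₂ = 2.4628.

2.4628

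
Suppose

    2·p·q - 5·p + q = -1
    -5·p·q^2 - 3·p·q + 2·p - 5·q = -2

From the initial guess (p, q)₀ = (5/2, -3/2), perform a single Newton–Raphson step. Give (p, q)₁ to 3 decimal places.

At (5/2, -3/2): F = (-20.500, -2.375).
Jacobian J = [[2·q - 5, 2·p + 1], [-5·q^2 - 3·q + 2, -10·p·q - 3·p - 5]].
At the point, J = [[-8.000, 6.000], [-4.750, 25.000]] (det J = -171.500).
Solving J·Δ = −F gives Δ = (-2.905, -0.457).
Then the next iterate is (p, q)₁ = (-0.405, -1.957).

(-0.405, -1.957)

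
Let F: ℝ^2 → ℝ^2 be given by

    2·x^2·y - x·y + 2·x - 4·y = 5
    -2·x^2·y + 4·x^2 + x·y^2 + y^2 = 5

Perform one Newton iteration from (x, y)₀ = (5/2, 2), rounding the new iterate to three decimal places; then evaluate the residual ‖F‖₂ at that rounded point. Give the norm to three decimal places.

At (5/2, 2): F = (12.000, 9.000).
Jacobian J = [[4·x·y - y + 2, 2·x^2 - x - 4], [-4·x·y + 8·x + y^2, -2·x^2 + 2·x·y + 2·y]].
At the point, J = [[20.000, 6.000], [4.000, 1.500]] (det J = 6.000).
Solving J·Δ = −F gives Δ = (6.000, -22.000).
Then the next iterate is (x, y)₁ = (8.500, -20.000).
Re-evaluating at (8.500, -20.000): F = (-2628.000, 6974.000), so ‖F‖₂ = 7452.722.

7452.722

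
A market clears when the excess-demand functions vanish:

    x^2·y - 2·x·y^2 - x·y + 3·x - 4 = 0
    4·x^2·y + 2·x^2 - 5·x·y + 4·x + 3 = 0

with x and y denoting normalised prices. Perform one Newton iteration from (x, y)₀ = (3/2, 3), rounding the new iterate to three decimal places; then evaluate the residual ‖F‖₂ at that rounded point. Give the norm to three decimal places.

10.436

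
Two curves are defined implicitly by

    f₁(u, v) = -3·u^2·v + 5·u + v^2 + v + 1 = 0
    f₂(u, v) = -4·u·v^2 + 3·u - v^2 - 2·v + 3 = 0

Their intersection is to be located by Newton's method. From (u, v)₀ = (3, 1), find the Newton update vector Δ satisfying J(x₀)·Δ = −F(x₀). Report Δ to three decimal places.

(-0.529, -0.088)

At (3, 1): F = (-9.000, -3.000).
Jacobian J = [[-6·u·v + 5, -3·u^2 + 2·v + 1], [-4·v^2 + 3, -8·u·v - 2·v - 2]].
At the point, J = [[-13.000, -24.000], [-1.000, -28.000]] (det J = 340.000).
Solving J·Δ = −F gives Δ = (-0.529, -0.088).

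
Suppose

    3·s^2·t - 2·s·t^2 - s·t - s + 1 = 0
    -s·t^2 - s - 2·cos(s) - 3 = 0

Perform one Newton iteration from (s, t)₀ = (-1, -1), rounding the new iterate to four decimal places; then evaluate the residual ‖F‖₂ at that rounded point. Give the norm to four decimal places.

2.4199

At (-1, -1): F = (0.0000, -2.080605).
Jacobian J = [[6·s·t - 2·t^2 - t - 1, 3·s^2 - 4·s·t - s], [-t^2 + 2·sin(s) - 1, -2·s·t]].
At the point, J = [[4.0000, 0.0000], [-3.682942, -2.0000]] (det J = -8.0000).
Solving J·Δ = −F gives Δ = (0.0000, -1.0403).
Then the next iterate is (s, t)₁ = (-1.0000, -2.0403).
Re-evaluating at (-1.0000, -2.0403): F = (2.164448, 1.082219), so ‖F‖₂ = 2.4199.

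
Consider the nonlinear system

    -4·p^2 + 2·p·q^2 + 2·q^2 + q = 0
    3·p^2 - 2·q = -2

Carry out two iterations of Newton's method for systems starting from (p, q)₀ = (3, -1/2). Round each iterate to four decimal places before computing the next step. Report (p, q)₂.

(0.8082, 1.4766)

At (3, -1/2): F = (-34.5000, 30.0000).
Jacobian J = [[-8·p + 2·q^2, 4·p·q + 4·q + 1], [6·p, -2]].
At the point, J = [[-23.5000, -7.0000], [18.0000, -2.0000]] (det J = 173.0000).
Solving J·Δ = −F gives Δ = (-1.6127, 0.4855).
Then the next iterate is (p, q)₁ = (1.3873, -0.0145).
Round to (1.3873, -0.0145) and repeat: F = (-7.711901, 7.802804), J = [[-11.097979, 0.861537], [8.3238, -2.0000]].
Δ = (-0.5791, 1.4911), so (p, q)₂ = (0.8082, 1.4766).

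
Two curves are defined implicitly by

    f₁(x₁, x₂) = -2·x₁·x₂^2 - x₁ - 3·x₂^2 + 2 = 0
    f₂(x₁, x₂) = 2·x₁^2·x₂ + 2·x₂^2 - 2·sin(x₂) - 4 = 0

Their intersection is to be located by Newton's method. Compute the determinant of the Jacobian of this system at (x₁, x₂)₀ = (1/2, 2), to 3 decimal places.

-19.991

J = [[-2·x₂^2 - 1, -4·x₁·x₂ - 6·x₂], [4·x₁·x₂, 2·x₁^2 + 4·x₂ - 2·cos(x₂)]].
At the point, J = [[-9.000, -16.000], [4.000, 9.33229]].
det J = -19.991.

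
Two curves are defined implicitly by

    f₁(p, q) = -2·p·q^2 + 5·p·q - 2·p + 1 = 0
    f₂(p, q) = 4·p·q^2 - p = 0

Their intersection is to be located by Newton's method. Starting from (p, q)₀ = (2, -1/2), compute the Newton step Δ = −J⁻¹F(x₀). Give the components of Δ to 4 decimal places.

At (2, -1/2): F = (-9.0000, 0.0000).
Jacobian J = [[-2·q^2 + 5·q - 2, -4·p·q + 5·p], [4·q^2 - 1, 8·p·q]].
At the point, J = [[-5.0000, 14.0000], [0.0000, -8.0000]] (det J = 40.0000).
Solving J·Δ = −F gives Δ = (-1.8000, 0.0000).

(-1.8000, 0.0000)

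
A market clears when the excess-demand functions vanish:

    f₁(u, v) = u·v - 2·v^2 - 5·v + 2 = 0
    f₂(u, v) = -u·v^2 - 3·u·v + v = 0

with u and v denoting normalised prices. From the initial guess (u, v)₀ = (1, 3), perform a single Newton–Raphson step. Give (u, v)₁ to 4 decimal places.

(0.9487, 1.2404)

At (1, 3): F = (-28.0000, -15.0000).
Jacobian J = [[v, u - 4·v - 5], [-v^2 - 3·v, -2·u·v - 3·u + 1]].
At the point, J = [[3.0000, -16.0000], [-18.0000, -8.0000]] (det J = -312.0000).
Solving J·Δ = −F gives Δ = (-0.0513, -1.7596).
Then the next iterate is (u, v)₁ = (0.9487, 1.2404).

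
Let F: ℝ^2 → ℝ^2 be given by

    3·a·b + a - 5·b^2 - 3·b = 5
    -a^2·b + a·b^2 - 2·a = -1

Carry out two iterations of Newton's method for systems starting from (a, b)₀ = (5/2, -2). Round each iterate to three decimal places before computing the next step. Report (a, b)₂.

At (5/2, -2): F = (-31.500, 18.500).
Jacobian J = [[3·b + 1, 3·a - 10·b - 3], [-2·a·b + b^2 - 2, -a^2 + 2·a·b]].
At the point, J = [[-5.000, 24.500], [12.000, -16.250]] (det J = -212.750).
Solving J·Δ = −F gives Δ = (0.276, 1.342).
Then the next iterate is (a, b)₁ = (2.776, -0.658).
Round to (2.776, -0.658) and repeat: F = (-7.89464, 1.72057), J = [[-0.974, 11.908], [2.08618, -11.35939]].
Δ = (5.022, 1.074), so (a, b)₂ = (7.798, 0.416).

(7.798, 0.416)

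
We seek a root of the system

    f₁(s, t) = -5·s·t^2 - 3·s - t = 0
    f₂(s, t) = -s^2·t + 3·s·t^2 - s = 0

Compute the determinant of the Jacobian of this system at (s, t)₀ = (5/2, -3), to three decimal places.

-574.000

J = [[-5·t^2 - 3, -10·s·t - 1], [-2·s·t + 3·t^2 - 1, -s^2 + 6·s·t]].
At the point, J = [[-48.000, 74.000], [41.000, -51.250]].
det J = -574.000.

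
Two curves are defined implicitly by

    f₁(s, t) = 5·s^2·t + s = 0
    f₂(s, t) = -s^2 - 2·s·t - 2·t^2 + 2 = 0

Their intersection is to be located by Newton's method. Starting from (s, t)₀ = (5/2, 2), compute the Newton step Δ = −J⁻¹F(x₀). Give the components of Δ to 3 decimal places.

At (5/2, 2): F = (65.000, -22.250).
Jacobian J = [[10·s·t + 1, 5·s^2], [-2·s - 2·t, -2·s - 4·t]].
At the point, J = [[51.000, 31.250], [-9.000, -13.000]] (det J = -381.750).
Solving J·Δ = −F gives Δ = (-0.392, -1.440).

(-0.392, -1.440)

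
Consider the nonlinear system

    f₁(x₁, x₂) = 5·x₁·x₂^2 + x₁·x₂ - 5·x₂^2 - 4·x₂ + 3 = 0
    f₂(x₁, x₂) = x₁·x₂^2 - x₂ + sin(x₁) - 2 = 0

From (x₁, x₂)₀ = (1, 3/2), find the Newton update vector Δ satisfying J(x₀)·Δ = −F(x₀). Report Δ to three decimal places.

(0.125, 0.030)

At (1, 3/2): F = (-1.500, -0.40853).
Jacobian J = [[5·x₂^2 + x₂, 10·x₁·x₂ + x₁ - 10·x₂ - 4], [x₂^2 + cos(x₁), 2·x₁·x₂ - 1]].
At the point, J = [[12.750, -3.000], [2.79030, 2.000]] (det J = 33.87091).
Solving J·Δ = −F gives Δ = (0.125, 0.030).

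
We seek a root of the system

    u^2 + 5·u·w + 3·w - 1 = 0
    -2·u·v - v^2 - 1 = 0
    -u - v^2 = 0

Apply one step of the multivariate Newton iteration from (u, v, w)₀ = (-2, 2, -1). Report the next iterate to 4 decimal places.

At (-2, 2, -1): F = (10.0000, 3.0000, -2.0000).
Jacobian J = [[2·u + 5·w, 0, 5·u + 3], [-2·v, -2·u - 2·v, 0], [-1, -2·v, 0]].
At the point, J = [[-9.0000, 0.0000, -7.0000], [-4.0000, 0.0000, 0.0000], [-1.0000, -4.0000, 0.0000]] (det J = -112.0000).
Solving J·Δ = −F gives Δ = (0.7500, -0.6875, 0.4643).
Then the next iterate is (u, v, w)₁ = (-1.2500, 1.3125, -0.5357).

(-1.2500, 1.3125, -0.5357)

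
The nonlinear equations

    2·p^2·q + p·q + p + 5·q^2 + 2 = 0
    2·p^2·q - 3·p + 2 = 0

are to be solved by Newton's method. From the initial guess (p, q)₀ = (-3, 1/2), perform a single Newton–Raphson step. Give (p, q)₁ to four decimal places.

At (-3, 1/2): F = (7.7500, 20.0000).
Jacobian J = [[4·p·q + q + 1, 2·p^2 + p + 10·q], [4·p·q - 3, 2·p^2]].
At the point, J = [[-4.5000, 20.0000], [-9.0000, 18.0000]] (det J = 99.0000).
Solving J·Δ = −F gives Δ = (2.6313, 0.2045).
Then the next iterate is (p, q)₁ = (-0.3687, 0.7045).

(-0.3687, 0.7045)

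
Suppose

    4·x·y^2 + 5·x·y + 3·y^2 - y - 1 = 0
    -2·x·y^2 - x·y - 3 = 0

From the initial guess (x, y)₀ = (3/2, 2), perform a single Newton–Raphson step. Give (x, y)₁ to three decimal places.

(-0.081, 1.838)

At (3/2, 2): F = (48.000, -18.000).
Jacobian J = [[4·y^2 + 5·y, 8·x·y + 5·x + 6·y - 1], [-2·y^2 - y, -4·x·y - x]].
At the point, J = [[26.000, 42.500], [-10.000, -13.500]] (det J = 74.000).
Solving J·Δ = −F gives Δ = (-1.581, -0.162).
Then the next iterate is (x, y)₁ = (-0.081, 1.838).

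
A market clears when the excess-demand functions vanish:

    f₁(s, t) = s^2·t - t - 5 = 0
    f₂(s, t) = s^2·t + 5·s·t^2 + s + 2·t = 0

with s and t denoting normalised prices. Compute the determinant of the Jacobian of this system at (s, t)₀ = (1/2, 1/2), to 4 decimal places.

4.4375

J = [[2·s·t, s^2 - 1], [2·s·t + 5·t^2 + 1, s^2 + 10·s·t + 2]].
At the point, J = [[0.5000, -0.7500], [2.7500, 4.7500]].
det J = 4.4375.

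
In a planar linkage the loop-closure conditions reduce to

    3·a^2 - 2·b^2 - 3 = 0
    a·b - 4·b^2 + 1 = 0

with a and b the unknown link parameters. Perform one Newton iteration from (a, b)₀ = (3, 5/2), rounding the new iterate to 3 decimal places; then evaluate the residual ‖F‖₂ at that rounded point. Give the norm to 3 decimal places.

At (3, 5/2): F = (11.500, -16.500).
Jacobian J = [[6·a, -4·b], [b, a - 8·b]].
At the point, J = [[18.000, -10.000], [2.500, -17.000]] (det J = -281.000).
Solving J·Δ = −F gives Δ = (-1.283, -1.159).
Then the next iterate is (a, b)₁ = (1.717, 1.341).
Re-evaluating at (1.717, 1.341): F = (2.24771, -3.89063), so ‖F‖₂ = 4.493.

4.493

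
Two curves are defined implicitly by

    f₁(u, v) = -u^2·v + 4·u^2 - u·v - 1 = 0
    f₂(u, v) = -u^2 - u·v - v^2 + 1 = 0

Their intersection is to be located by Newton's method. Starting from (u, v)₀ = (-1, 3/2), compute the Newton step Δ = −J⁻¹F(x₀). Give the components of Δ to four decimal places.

At (-1, 3/2): F = (3.0000, -0.7500).
Jacobian J = [[-2·u·v + 8·u - v, -u^2 - u], [-2·u - v, -u - 2·v]].
At the point, J = [[-6.5000, 0.0000], [0.5000, -2.0000]] (det J = 13.0000).
Solving J·Δ = −F gives Δ = (0.4615, -0.2596).

(0.4615, -0.2596)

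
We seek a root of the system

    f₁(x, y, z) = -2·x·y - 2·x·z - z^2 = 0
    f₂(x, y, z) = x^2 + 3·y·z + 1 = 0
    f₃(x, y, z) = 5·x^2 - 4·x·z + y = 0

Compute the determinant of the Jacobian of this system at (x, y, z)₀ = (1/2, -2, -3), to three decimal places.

1110.000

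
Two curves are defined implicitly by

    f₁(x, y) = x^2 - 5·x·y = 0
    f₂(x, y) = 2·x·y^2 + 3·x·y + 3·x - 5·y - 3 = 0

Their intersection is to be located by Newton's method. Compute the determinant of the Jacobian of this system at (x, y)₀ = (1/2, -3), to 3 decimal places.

J = [[2·x - 5·y, -5·x], [2·y^2 + 3·y + 3, 4·x·y + 3·x - 5]].
At the point, J = [[16.000, -2.500], [12.000, -9.500]].
det J = -122.000.

-122.000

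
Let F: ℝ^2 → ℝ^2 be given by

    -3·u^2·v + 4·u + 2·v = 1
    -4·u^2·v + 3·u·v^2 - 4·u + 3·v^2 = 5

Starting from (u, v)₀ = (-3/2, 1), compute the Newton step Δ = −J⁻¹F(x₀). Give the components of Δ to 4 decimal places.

At (-3/2, 1): F = (-11.7500, -9.5000).
Jacobian J = [[-6·u·v + 4, -3·u^2 + 2], [-8·u·v + 3·v^2 - 4, -4·u^2 + 6·u·v + 6·v]].
At the point, J = [[13.0000, -4.7500], [11.0000, -12.0000]] (det J = -103.7500).
Solving J·Δ = −F gives Δ = (0.9241, 0.0554).

(0.9241, 0.0554)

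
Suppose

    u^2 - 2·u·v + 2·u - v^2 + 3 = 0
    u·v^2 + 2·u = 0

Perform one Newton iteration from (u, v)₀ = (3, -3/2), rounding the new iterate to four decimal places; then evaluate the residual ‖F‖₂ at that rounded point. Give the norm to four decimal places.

6.7373

At (3, -3/2): F = (24.7500, 12.7500).
Jacobian J = [[2·u - 2·v + 2, -2·u - 2·v], [v^2 + 2, 2·u·v]].
At the point, J = [[11.0000, -3.0000], [4.2500, -9.0000]] (det J = -86.2500).
Solving J·Δ = −F gives Δ = (-2.1391, 0.4065).
Then the next iterate is (u, v)₁ = (0.8609, -1.0935).
Re-evaluating at (0.8609, -1.0935): F = (6.149995, 2.751215), so ‖F‖₂ = 6.7373.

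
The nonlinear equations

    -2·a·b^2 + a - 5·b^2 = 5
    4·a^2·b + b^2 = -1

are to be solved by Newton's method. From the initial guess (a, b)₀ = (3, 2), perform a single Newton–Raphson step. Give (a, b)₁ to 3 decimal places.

At (3, 2): F = (-46.000, 77.000).
Jacobian J = [[-2·b^2 + 1, -4·a·b - 10·b], [8·a·b, 4·a^2 + 2·b]].
At the point, J = [[-7.000, -44.000], [48.000, 40.000]] (det J = 1832.000).
Solving J·Δ = −F gives Δ = (-0.845, -0.911).
Then the next iterate is (a, b)₁ = (2.155, 1.089).

(2.155, 1.089)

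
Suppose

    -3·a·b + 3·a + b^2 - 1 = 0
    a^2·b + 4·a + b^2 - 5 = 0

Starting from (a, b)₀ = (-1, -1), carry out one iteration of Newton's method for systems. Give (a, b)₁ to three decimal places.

At (-1, -1): F = (-6.000, -9.000).
Jacobian J = [[-3·b + 3, -3·a + 2·b], [2·a·b + 4, a^2 + 2·b]].
At the point, J = [[6.000, 1.000], [6.000, -1.000]] (det J = -12.000).
Solving J·Δ = −F gives Δ = (1.250, -1.500).
Then the next iterate is (a, b)₁ = (0.250, -2.500).

(0.250, -2.500)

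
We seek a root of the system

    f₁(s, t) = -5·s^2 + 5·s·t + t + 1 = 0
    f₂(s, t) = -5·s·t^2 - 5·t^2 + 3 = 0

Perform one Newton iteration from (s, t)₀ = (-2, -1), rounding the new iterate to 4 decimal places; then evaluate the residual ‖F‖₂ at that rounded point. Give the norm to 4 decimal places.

At (-2, -1): F = (-10.0000, 8.0000).
Jacobian J = [[-10·s + 5·t, 5·s + 1], [-5·t^2, -10·s·t - 10·t]].
At the point, J = [[15.0000, -9.0000], [-5.0000, -10.0000]] (det J = -195.0000).
Solving J·Δ = −F gives Δ = (0.8821, 0.3590).
Then the next iterate is (s, t)₁ = (-1.1179, -0.6410).
Re-evaluating at (-1.1179, -0.6410): F = (-2.306633, 3.242214), so ‖F‖₂ = 3.9790.

3.9790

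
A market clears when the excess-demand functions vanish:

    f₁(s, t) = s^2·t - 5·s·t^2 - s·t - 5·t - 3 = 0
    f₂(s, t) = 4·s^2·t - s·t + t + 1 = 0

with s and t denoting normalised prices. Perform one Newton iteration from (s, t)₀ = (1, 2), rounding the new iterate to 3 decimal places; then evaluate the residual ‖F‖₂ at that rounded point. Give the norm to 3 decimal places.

11.029

At (1, 2): F = (-33.000, 9.000).
Jacobian J = [[2·s·t - 5·t^2 - t, s^2 - 10·s·t - s - 5], [8·s·t - t, 4·s^2 - s + 1]].
At the point, J = [[-18.000, -25.000], [14.000, 4.000]] (det J = 278.000).
Solving J·Δ = −F gives Δ = (-0.335, -1.079).
Then the next iterate is (s, t)₁ = (0.665, 0.921).
Re-evaluating at (0.665, 0.921): F = (-10.63058, 2.93769), so ‖F‖₂ = 11.029.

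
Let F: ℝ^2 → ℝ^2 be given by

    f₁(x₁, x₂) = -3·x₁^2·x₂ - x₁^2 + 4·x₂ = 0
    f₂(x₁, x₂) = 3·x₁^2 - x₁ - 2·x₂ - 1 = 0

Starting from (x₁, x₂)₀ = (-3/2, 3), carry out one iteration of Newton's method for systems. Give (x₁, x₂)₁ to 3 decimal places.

At (-3/2, 3): F = (-10.500, 1.250).
Jacobian J = [[-6·x₁·x₂ - 2·x₁, -3·x₁^2 + 4], [6·x₁ - 1, -2]].
At the point, J = [[30.000, -2.750], [-10.000, -2.000]] (det J = -87.500).
Solving J·Δ = −F gives Δ = (0.279, -0.771).
Then the next iterate is (x₁, x₂)₁ = (-1.221, 2.229).

(-1.221, 2.229)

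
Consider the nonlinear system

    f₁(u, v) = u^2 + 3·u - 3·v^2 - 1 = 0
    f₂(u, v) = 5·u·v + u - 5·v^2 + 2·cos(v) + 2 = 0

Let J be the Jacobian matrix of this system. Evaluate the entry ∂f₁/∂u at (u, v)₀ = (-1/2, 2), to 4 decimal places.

∂f₁/∂u = 2·u + 3.
At (-1/2, 2) this is 2.0000.

2.0000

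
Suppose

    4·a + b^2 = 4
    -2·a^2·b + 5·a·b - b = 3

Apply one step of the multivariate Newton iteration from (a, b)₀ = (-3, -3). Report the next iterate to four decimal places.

At (-3, -3): F = (-7.0000, 99.0000).
Jacobian J = [[4, 2·b], [-4·a·b + 5·b, -2·a^2 + 5·a - 1]].
At the point, J = [[4.0000, -6.0000], [-51.0000, -34.0000]] (det J = -442.0000).
Solving J·Δ = −F gives Δ = (1.8824, 0.0882).
Then the next iterate is (a, b)₁ = (-1.1176, -2.9118).

(-1.1176, -2.9118)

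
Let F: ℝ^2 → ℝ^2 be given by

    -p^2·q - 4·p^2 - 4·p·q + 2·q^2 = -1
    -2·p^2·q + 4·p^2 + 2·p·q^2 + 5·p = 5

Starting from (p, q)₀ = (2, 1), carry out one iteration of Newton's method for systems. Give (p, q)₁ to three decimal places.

(0.867, 1.275)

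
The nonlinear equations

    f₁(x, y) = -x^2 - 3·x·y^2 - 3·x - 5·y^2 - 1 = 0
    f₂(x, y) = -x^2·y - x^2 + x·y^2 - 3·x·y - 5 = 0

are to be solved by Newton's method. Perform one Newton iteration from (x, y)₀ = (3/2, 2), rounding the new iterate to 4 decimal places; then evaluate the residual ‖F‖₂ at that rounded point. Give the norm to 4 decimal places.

13.9490

At (3/2, 2): F = (-45.7500, -14.7500).
Jacobian J = [[-2·x - 3·y^2 - 3, -6·x·y - 10·y], [-2·x·y - 2·x + y^2 - 3·y, -x^2 + 2·x·y - 3·x]].
At the point, J = [[-18.0000, -38.0000], [-11.0000, -0.7500]] (det J = -404.5000).
Solving J·Δ = −F gives Δ = (-1.3008, -0.5878).
Then the next iterate is (x, y)₁ = (0.1992, 1.4122).
Re-evaluating at (0.1992, 1.4122): F = (-12.800624, -5.542382), so ‖F‖₂ = 13.9490.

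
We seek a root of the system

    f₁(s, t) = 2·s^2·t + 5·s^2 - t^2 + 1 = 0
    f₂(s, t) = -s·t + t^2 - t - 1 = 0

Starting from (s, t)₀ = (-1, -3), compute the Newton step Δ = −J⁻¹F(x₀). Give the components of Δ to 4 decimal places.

At (-1, -3): F = (-9.0000, 8.0000).
Jacobian J = [[4·s·t + 10·s, 2·s^2 - 2·t], [-t, -s + 2·t - 1]].
At the point, J = [[2.0000, 8.0000], [3.0000, -6.0000]] (det J = -36.0000).
Solving J·Δ = −F gives Δ = (-0.2778, 1.1944).

(-0.2778, 1.1944)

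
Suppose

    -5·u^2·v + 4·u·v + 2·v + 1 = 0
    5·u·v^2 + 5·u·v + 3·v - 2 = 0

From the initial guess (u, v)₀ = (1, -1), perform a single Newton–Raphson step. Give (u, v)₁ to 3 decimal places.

At (1, -1): F = (0.000, -5.000).
Jacobian J = [[-10·u·v + 4·v, -5·u^2 + 4·u + 2], [5·v^2 + 5·v, 10·u·v + 5·u + 3]].
At the point, J = [[6.000, 1.000], [0.000, -2.000]] (det J = -12.000).
Solving J·Δ = −F gives Δ = (0.417, -2.500).
Then the next iterate is (u, v)₁ = (1.417, -3.500).

(1.417, -3.500)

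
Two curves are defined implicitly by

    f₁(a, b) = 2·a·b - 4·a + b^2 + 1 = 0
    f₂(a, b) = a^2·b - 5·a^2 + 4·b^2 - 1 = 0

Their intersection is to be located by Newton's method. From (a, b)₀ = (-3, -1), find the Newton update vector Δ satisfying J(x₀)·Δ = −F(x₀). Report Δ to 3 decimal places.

(1.376, 1.468)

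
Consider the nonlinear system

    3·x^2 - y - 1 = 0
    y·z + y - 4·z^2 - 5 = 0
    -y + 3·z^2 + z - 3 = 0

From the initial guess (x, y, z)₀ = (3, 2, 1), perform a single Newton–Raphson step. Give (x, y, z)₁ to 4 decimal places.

At (3, 2, 1): F = (24.0000, -5.0000, -1.0000).
Jacobian J = [[6·x, -1, 0], [0, z + 1, y - 8·z], [0, -1, 6·z + 1]].
At the point, J = [[18.0000, -1.0000, 0.0000], [0.0000, 2.0000, -6.0000], [0.0000, -1.0000, 7.0000]] (det J = 144.0000).
Solving J·Δ = −F gives Δ = (-1.0486, 5.1250, 0.8750).
Then the next iterate is (x, y, z)₁ = (1.9514, 7.1250, 1.8750).

(1.9514, 7.1250, 1.8750)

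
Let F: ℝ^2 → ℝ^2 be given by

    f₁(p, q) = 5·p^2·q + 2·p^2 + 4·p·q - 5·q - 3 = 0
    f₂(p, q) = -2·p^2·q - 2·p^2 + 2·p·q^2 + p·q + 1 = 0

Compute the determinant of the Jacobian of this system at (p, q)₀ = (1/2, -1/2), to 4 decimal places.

0.7500

J = [[10·p·q + 4·p + 4·q, 5·p^2 + 4·p - 5], [-4·p·q - 4·p + 2·q^2 + q, -2·p^2 + 4·p·q + p]].
At the point, J = [[-2.5000, -1.7500], [-1.0000, -1.0000]].
det J = 0.7500.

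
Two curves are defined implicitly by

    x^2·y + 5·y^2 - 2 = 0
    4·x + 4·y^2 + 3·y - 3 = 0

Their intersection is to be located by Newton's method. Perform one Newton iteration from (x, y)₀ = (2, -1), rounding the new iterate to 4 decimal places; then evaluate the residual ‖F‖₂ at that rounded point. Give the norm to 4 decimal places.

1.4038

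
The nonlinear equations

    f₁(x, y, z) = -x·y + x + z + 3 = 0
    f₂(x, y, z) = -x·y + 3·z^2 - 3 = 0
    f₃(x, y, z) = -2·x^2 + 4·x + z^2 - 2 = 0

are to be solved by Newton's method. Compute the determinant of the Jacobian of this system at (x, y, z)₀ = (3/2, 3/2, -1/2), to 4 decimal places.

J = [[-y + 1, -x, 1], [-y, -x, 6·z], [-4·x + 4, 0, 2·z]].
At the point, J = [[-0.5000, -1.5000, 1.0000], [-1.5000, -1.5000, -3.0000], [-2.0000, 0.0000, -1.0000]].
det J = -10.5000.

-10.5000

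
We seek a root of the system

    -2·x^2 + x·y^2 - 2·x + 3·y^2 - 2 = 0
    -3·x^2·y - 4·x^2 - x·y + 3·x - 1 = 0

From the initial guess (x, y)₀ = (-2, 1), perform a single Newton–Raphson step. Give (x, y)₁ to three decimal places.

At (-2, 1): F = (-5.000, -33.000).
Jacobian J = [[-4·x + y^2 - 2, 2·x·y + 6·y], [-6·x·y - 8·x - y + 3, -3·x^2 - x]].
At the point, J = [[7.000, 2.000], [30.000, -10.000]] (det J = -130.000).
Solving J·Δ = −F gives Δ = (0.892, -0.623).
Then the next iterate is (x, y)₁ = (-1.108, 0.377).

(-1.108, 0.377)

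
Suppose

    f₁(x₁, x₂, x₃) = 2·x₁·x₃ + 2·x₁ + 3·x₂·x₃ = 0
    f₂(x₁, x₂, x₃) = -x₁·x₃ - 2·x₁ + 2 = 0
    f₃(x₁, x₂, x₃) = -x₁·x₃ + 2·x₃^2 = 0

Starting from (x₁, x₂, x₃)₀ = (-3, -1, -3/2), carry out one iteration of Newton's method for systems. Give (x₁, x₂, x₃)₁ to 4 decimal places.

(-6.5000, 4.9444, -3.2500)

At (-3, -1, -3/2): F = (7.5000, 3.5000, 0.0000).
Jacobian J = [[2·x₃ + 2, 3·x₃, 2·x₁ + 3·x₂], [-x₃ - 2, 0, -x₁], [-x₃, 0, -x₁ + 4·x₃]].
At the point, J = [[-1.0000, -4.5000, -9.0000], [-0.5000, 0.0000, 3.0000], [1.5000, 0.0000, -3.0000]] (det J = -13.5000).
Solving J·Δ = −F gives Δ = (-3.5000, 5.9444, -1.7500).
Then the next iterate is (x₁, x₂, x₃)₁ = (-6.5000, 4.9444, -3.2500).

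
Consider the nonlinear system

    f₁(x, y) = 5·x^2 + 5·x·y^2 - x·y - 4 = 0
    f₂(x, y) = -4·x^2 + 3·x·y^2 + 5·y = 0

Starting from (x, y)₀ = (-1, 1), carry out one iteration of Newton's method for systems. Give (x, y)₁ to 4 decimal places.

At (-1, 1): F = (-3.0000, -2.0000).
Jacobian J = [[10·x + 5·y^2 - y, 10·x·y - x], [-8·x + 3·y^2, 6·x·y + 5]].
At the point, J = [[-6.0000, -9.0000], [11.0000, -1.0000]] (det J = 105.0000).
Solving J·Δ = −F gives Δ = (0.1429, -0.4286).
Then the next iterate is (x, y)₁ = (-0.8571, 0.5714).

(-0.8571, 0.5714)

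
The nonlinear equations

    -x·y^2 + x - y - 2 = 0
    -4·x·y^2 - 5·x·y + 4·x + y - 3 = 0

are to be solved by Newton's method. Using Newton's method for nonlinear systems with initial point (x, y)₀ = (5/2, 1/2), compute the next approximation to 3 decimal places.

(3.130, 0.457)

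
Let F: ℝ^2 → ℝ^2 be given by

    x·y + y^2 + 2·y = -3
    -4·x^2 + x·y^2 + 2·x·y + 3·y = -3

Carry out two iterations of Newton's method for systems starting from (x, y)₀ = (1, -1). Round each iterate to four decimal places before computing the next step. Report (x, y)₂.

At (1, -1): F = (1.0000, -5.0000).
Jacobian J = [[y, x + 2·y + 2], [-8·x + y^2 + 2·y, 2·x·y + 2·x + 3]].
At the point, J = [[-1.0000, 1.0000], [-9.0000, 3.0000]] (det J = 6.0000).
Solving J·Δ = −F gives Δ = (-1.3333, -2.3333).
Then the next iterate is (x, y)₁ = (-0.3333, -3.3333).
Round to (-0.3333, -3.3333) and repeat: F = (8.555278, -8.925537), J = [[-3.3333, -4.9999], [7.110689, 4.555378]].
Δ = (0.2776, 1.5260), so (x, y)₂ = (-0.0557, -1.8073).

(-0.0557, -1.8073)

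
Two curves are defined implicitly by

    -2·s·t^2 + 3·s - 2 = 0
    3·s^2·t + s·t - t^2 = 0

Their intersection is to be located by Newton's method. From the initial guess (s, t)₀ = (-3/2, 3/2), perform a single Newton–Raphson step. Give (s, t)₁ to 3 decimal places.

(-1.022, 1.552)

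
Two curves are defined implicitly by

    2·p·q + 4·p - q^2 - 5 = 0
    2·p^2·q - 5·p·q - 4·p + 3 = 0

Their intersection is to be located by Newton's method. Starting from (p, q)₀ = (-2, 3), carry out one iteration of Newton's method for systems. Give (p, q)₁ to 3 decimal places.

At (-2, 3): F = (-34.000, 65.000).
Jacobian J = [[2·q + 4, 2·p - 2·q], [4·p·q - 5·q - 4, 2·p^2 - 5·p]].
At the point, J = [[10.000, -10.000], [-43.000, 18.000]] (det J = -250.000).
Solving J·Δ = −F gives Δ = (0.152, -3.248).
Then the next iterate is (p, q)₁ = (-1.848, -0.248).

(-1.848, -0.248)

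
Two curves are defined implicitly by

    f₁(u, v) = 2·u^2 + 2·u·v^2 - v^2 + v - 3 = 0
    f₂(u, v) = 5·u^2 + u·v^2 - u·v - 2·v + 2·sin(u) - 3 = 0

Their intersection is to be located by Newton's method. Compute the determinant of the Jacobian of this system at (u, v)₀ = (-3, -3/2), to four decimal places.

J = [[4·u + 2·v^2, 4·u·v - 2·v + 1], [10·u + v^2 - v + 2·cos(u), 2·u·v - u - 2]].
At the point, J = [[-7.5000, 22.0000], [-28.229985, 10.0000]].
det J = 546.0597.

546.0597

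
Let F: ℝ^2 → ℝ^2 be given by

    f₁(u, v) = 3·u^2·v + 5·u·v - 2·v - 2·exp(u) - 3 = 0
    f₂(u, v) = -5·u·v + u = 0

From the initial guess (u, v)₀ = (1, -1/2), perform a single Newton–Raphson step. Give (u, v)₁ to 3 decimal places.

(-0.074, -0.552)

At (1, -1/2): F = (-11.43656, 3.500).
Jacobian J = [[6·u·v + 5·v - 2·exp(u), 3·u^2 + 5·u - 2], [-5·v + 1, -5·u]].
At the point, J = [[-10.93656, 6.000], [3.500, -5.000]] (det J = 33.68282).
Solving J·Δ = −F gives Δ = (-1.074, -0.052).
Then the next iterate is (u, v)₁ = (-0.074, -0.552).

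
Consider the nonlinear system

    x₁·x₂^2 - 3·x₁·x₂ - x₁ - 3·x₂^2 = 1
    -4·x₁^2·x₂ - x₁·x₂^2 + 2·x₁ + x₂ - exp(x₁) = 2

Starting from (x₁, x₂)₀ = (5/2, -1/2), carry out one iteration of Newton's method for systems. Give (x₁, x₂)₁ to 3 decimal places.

(3.161, -0.411)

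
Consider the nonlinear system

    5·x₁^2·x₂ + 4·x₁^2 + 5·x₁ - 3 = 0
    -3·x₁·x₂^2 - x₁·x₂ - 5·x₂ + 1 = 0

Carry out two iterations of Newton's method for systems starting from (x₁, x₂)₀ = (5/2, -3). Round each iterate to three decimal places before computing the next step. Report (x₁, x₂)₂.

(0.964, -2.272)

At (5/2, -3): F = (-59.250, -44.000).
Jacobian J = [[10·x₁·x₂ + 8·x₁ + 5, 5·x₁^2], [-3·x₂^2 - x₂, -6·x₁·x₂ - x₁ - 5]].
At the point, J = [[-50.000, 31.250], [-24.000, 37.500]] (det J = -1125.000).
Solving J·Δ = −F gives Δ = (-0.753, 0.692).
Then the next iterate is (x₁, x₂)₁ = (1.747, -2.308).
Round to (1.747, -2.308) and repeat: F = (-17.27715, -11.34602), J = [[-21.34476, 15.26005], [-13.67259, 17.44546]].
Δ = (-0.783, 0.036), so (x₁, x₂)₂ = (0.964, -2.272).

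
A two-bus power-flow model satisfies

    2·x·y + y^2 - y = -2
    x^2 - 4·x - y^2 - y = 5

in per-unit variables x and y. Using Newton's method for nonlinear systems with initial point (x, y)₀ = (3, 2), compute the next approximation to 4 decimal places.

(4.2105, -0.3158)

At (3, 2): F = (16.0000, -14.0000).
Jacobian J = [[2·y, 2·x + 2·y - 1], [2·x - 4, -2·y - 1]].
At the point, J = [[4.0000, 9.0000], [2.0000, -5.0000]] (det J = -38.0000).
Solving J·Δ = −F gives Δ = (1.2105, -2.3158).
Then the next iterate is (x, y)₁ = (4.2105, -0.3158).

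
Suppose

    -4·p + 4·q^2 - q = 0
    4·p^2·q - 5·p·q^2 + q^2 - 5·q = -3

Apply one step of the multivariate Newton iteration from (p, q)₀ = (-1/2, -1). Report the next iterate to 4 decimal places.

(-1.0000, 0.0000)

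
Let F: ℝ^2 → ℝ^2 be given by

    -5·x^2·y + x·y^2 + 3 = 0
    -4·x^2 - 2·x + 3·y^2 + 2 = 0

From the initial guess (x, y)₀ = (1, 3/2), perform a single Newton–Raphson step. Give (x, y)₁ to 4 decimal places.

(0.8905, 1.0728)

At (1, 3/2): F = (-2.2500, 2.7500).
Jacobian J = [[-10·x·y + y^2, -5·x^2 + 2·x·y], [-8·x - 2, 6·y]].
At the point, J = [[-12.7500, -2.0000], [-10.0000, 9.0000]] (det J = -134.7500).
Solving J·Δ = −F gives Δ = (-0.1095, -0.4272).
Then the next iterate is (x, y)₁ = (0.8905, 1.0728).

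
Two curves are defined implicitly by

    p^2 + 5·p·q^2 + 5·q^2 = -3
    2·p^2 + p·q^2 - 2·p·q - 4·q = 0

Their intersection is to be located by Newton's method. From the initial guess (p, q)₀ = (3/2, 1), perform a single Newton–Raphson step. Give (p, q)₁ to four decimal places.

At (3/2, 1): F = (17.7500, -1.0000).
Jacobian J = [[2·p + 5·q^2, 10·p·q + 10·q], [4·p + q^2 - 2·q, 2·p·q - 2·p - 4]].
At the point, J = [[8.0000, 25.0000], [5.0000, -4.0000]] (det J = -157.0000).
Solving J·Δ = −F gives Δ = (-0.2930, -0.6162).
Then the next iterate is (p, q)₁ = (1.2070, 0.3838).

(1.2070, 0.3838)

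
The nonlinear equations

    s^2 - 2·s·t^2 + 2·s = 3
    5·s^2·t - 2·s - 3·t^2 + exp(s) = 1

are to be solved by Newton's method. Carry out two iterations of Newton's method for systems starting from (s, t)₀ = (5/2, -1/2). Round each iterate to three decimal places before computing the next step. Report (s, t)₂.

(0.986, -0.085)

At (5/2, -1/2): F = (7.000, -10.19251).
Jacobian J = [[2·s - 2·t^2 + 2, -4·s·t], [10·s·t + exp(s) - 2, 5·s^2 - 6·t]].
At the point, J = [[6.500, 5.000], [-2.31751, 34.250]] (det J = 234.21253).
Solving J·Δ = −F gives Δ = (-1.241, 0.214).
Then the next iterate is (s, t)₁ = (1.259, -0.286).
Round to (1.259, -0.286) and repeat: F = (0.89712, -2.50816), J = [[4.35441, 1.44030], [-2.07884, 9.64140]].
Δ = (-0.273, 0.201), so (s, t)₂ = (0.986, -0.085).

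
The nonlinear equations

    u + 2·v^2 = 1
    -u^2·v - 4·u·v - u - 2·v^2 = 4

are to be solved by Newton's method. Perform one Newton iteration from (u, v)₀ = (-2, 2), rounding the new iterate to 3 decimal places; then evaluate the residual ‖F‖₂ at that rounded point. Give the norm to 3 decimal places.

At (-2, 2): F = (5.000, -2.000).
Jacobian J = [[1, 4·v], [-2·u·v - 4·v - 1, -u^2 - 4·u - 4·v]].
At the point, J = [[1.000, 8.000], [-1.000, -4.000]] (det J = 4.000).
Solving J·Δ = −F gives Δ = (1.000, -0.750).
Then the next iterate is (u, v)₁ = (-1.000, 1.250).
Re-evaluating at (-1.000, 1.250): F = (1.125, -2.375), so ‖F‖₂ = 2.628.

2.628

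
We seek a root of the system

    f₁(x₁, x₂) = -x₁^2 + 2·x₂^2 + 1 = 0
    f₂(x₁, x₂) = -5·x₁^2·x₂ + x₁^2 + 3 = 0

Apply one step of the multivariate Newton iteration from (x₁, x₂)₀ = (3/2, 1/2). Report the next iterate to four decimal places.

(1.2851, 0.5526)

At (3/2, 1/2): F = (-0.7500, -0.3750).
Jacobian J = [[-2·x₁, 4·x₂], [-10·x₁·x₂ + 2·x₁, -5·x₁^2]].
At the point, J = [[-3.0000, 2.0000], [-4.5000, -11.2500]] (det J = 42.7500).
Solving J·Δ = −F gives Δ = (-0.2149, 0.0526).
Then the next iterate is (x₁, x₂)₁ = (1.2851, 0.5526).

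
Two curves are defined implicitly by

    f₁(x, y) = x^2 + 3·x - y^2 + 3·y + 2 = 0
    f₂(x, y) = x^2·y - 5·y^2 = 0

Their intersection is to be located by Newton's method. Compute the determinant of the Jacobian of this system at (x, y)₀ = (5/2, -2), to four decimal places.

280.0000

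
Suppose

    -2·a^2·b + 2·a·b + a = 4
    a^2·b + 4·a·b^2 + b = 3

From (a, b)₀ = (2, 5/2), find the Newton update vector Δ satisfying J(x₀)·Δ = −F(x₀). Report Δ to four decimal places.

(-0.6163, -0.8429)

At (2, 5/2): F = (-12.0000, 59.5000).
Jacobian J = [[-4·a·b + 2·b + 1, -2·a^2 + 2·a], [2·a·b + 4·b^2, a^2 + 8·a·b + 1]].
At the point, J = [[-14.0000, -4.0000], [35.0000, 45.0000]] (det J = -490.0000).
Solving J·Δ = −F gives Δ = (-0.6163, -0.8429).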